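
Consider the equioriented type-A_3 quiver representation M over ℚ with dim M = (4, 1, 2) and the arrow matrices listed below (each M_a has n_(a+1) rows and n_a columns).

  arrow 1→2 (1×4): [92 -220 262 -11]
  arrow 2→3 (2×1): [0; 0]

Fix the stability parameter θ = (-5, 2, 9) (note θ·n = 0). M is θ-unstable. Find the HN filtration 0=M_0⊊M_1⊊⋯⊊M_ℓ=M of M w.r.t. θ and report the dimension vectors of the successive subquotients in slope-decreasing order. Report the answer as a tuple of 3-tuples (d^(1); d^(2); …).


Barcode: M ≅ I[1,1]^3, I[1,2], I[3,3]^2. HN layers by μ_θ (3 steps, strictly decreasing):
  μ^(1)=9; μ^(2)=2; μ^(3)=-5

((0, 0, 2); (0, 1, 0); (4, 0, 0))


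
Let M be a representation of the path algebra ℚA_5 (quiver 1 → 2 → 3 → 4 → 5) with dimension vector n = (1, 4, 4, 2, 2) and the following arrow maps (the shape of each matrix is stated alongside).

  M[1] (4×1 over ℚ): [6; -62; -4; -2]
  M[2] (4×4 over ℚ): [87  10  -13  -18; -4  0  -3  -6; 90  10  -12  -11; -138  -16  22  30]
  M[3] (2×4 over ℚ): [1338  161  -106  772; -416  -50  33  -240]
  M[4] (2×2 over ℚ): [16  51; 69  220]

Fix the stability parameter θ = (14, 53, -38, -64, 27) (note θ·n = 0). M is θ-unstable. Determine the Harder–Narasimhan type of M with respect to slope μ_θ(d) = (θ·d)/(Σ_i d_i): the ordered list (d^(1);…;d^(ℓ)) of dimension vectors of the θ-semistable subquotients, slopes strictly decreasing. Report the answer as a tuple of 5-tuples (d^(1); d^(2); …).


Via rank(M_{q-1}∘⋯∘M_p): M ≅ I[1,5], I[2,2], I[2,3], I[2,5], I[3,3].
μ_θ-semistable layers: μ^(1)=53; μ^(2)=27; μ^(3)=15/2; μ^(4)=-35/4; μ^(5)=-49/3; μ^(6)=-38

((0, 1, 0, 0, 0); (0, 0, 0, 0, 2); (0, 1, 1, 0, 0); (1, 1, 1, 1, 0); (0, 1, 1, 1, 0); (0, 0, 1, 0, 0))


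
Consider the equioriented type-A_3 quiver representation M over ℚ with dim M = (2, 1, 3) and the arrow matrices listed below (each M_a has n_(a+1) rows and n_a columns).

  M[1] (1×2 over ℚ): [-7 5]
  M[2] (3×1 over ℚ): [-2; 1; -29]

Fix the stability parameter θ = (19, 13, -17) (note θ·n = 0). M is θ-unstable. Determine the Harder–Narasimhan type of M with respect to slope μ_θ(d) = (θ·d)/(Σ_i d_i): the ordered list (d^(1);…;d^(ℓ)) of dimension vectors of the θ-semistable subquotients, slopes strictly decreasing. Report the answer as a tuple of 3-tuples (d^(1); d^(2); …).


Barcode: M ≅ I[1,1], I[1,3], I[3,3]^2. HN layers by μ_θ (3 steps, strictly decreasing):
  μ^(1)=19; μ^(2)=5; μ^(3)=-17

((1, 0, 0); (1, 1, 1); (0, 0, 2))


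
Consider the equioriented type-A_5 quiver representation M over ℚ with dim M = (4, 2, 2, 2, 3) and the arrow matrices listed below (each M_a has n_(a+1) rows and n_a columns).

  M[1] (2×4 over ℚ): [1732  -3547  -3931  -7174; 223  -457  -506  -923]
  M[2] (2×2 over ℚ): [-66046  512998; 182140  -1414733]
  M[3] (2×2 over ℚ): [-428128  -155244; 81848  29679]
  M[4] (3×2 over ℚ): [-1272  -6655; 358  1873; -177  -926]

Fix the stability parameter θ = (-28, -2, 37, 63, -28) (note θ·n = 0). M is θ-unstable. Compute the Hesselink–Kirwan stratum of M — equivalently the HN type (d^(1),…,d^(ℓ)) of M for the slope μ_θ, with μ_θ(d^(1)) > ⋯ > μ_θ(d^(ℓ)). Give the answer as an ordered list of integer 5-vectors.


Barcode: M ≅ I[1,1]^2, I[1,3], I[1,5], I[4,5], I[5,5]. HN layers by μ_θ (5 steps, strictly decreasing):
  μ^(1)=37; μ^(2)=24; μ^(3)=35/2; μ^(4)=-2; μ^(5)=-28

((0, 0, 1, 0, 0); (0, 0, 1, 1, 1); (0, 0, 0, 1, 1); (0, 2, 0, 0, 0); (4, 0, 0, 0, 1))


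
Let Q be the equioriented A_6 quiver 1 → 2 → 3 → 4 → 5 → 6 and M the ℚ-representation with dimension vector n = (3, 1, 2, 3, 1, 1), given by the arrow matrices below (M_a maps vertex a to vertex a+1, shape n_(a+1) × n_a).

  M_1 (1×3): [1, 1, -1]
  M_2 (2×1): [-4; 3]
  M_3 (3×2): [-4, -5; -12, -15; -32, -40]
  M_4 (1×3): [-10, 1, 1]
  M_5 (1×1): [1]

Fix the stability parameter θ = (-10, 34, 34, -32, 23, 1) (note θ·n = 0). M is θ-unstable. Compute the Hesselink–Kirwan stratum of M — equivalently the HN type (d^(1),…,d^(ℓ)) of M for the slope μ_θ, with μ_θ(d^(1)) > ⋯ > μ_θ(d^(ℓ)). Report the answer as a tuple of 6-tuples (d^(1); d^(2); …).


Barcode: M ≅ I[1,1]^2, I[1,6], I[3,3], I[4,4]^2. HN layers by μ_θ (4 steps, strictly decreasing):
  μ^(1)=34; μ^(2)=12; μ^(3)=-10; μ^(4)=-32

((0, 0, 1, 0, 0, 0); (0, 1, 1, 1, 1, 1); (3, 0, 0, 0, 0, 0); (0, 0, 0, 2, 0, 0))


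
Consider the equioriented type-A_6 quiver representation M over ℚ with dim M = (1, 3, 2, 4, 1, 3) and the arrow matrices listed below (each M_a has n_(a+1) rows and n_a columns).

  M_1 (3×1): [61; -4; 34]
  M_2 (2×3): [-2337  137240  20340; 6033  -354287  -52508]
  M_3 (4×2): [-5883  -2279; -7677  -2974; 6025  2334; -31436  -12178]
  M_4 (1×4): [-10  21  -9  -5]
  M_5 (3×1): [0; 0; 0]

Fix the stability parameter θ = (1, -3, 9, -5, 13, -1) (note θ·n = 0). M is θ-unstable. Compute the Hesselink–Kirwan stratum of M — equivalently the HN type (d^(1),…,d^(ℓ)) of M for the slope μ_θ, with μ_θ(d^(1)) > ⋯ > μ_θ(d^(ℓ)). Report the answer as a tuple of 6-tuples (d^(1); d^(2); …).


Via rank(M_{q-1}∘⋯∘M_p): M ≅ I[1,5], I[2,2], I[2,4], I[4,4]^2, I[6,6]^3.
μ_θ-semistable layers: μ^(1)=13; μ^(2)=2; μ^(3)=-1; μ^(4)=-3; μ^(5)=-5

((0, 0, 0, 0, 1, 0); (0, 0, 2, 2, 0, 0); (1, 1, 0, 0, 0, 3); (0, 2, 0, 0, 0, 0); (0, 0, 0, 2, 0, 0))


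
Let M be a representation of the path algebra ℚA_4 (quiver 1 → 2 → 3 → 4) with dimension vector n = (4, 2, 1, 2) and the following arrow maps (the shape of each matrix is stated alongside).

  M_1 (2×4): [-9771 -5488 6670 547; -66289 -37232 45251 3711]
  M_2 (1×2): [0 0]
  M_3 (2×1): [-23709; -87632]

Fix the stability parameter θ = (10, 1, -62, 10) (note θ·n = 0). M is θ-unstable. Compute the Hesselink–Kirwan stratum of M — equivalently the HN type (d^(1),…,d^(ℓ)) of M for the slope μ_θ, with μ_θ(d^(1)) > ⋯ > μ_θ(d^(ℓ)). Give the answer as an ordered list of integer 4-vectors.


Via rank(M_{q-1}∘⋯∘M_p): M ≅ I[1,1]^2, I[1,2]^2, I[3,4], I[4,4].
μ_θ-semistable layers: μ^(1)=10; μ^(2)=11/2; μ^(3)=-62

((2, 0, 0, 2); (2, 2, 0, 0); (0, 0, 1, 0))


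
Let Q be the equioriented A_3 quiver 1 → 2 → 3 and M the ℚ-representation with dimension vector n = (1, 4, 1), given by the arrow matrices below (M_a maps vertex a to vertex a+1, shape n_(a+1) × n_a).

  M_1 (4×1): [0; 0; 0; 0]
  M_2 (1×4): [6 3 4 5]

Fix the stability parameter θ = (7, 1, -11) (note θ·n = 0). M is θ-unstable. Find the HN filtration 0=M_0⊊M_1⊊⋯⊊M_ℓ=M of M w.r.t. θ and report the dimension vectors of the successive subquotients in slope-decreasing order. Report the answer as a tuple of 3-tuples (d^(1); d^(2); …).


Interval decomposition of M: I[1,1], I[2,2]^3, I[2,3].
HN type (ℓ=3): μ^(1)=7; μ^(2)=1; μ^(3)=-5

((1, 0, 0); (0, 3, 0); (0, 1, 1))


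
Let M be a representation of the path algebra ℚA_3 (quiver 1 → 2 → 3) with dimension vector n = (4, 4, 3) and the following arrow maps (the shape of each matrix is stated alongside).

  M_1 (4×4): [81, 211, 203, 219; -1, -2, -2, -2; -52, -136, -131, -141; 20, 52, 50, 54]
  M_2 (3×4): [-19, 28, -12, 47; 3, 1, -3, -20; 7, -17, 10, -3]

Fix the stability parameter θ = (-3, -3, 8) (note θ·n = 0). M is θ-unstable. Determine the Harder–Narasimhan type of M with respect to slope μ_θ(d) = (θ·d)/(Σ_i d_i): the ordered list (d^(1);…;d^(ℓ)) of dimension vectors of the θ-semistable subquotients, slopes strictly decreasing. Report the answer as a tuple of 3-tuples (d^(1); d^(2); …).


Via rank(M_{q-1}∘⋯∘M_p): M ≅ I[1,1], I[1,3]^3, I[2,2].
μ_θ-semistable layers: μ^(1)=8; μ^(2)=-3

((0, 0, 3); (4, 4, 0))


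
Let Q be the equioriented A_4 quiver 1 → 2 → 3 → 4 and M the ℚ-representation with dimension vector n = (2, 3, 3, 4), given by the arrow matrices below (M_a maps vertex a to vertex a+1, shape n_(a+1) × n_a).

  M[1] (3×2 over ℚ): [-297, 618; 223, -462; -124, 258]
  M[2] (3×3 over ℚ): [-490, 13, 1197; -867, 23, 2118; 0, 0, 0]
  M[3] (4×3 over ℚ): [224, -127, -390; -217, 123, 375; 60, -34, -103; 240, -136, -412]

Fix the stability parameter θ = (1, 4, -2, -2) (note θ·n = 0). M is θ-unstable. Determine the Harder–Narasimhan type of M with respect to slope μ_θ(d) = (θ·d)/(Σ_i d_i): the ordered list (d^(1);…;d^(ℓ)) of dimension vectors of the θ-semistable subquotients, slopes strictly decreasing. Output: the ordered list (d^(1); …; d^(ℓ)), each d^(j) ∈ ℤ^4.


Interval decomposition of M: I[1,4]^2, I[2,2], I[3,4], I[4,4].
HN type (ℓ=3): μ^(1)=4; μ^(2)=1/4; μ^(3)=-2

((0, 1, 0, 0); (2, 2, 2, 2); (0, 0, 1, 2))


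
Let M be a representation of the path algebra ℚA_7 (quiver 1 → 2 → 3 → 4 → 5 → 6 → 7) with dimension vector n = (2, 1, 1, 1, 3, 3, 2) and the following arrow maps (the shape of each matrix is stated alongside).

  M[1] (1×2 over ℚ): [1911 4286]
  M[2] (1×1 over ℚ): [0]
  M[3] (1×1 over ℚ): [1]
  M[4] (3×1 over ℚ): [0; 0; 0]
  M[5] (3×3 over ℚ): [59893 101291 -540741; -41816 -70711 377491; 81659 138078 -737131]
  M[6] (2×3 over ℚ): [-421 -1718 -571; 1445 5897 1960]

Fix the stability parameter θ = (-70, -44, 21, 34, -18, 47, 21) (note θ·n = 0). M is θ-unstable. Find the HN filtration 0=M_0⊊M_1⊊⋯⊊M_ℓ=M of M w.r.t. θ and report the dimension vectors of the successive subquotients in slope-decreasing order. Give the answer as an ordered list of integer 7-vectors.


Barcode: M ≅ I[1,1], I[1,2], I[3,4], I[5,6], I[5,7]^2. HN layers by μ_θ (6 steps, strictly decreasing):
  μ^(1)=47; μ^(2)=34; μ^(3)=21; μ^(4)=-18; μ^(5)=-44; μ^(6)=-70

((0, 0, 0, 0, 0, 1, 0); (0, 0, 0, 1, 0, 2, 2); (0, 0, 1, 0, 0, 0, 0); (0, 0, 0, 0, 3, 0, 0); (0, 1, 0, 0, 0, 0, 0); (2, 0, 0, 0, 0, 0, 0))


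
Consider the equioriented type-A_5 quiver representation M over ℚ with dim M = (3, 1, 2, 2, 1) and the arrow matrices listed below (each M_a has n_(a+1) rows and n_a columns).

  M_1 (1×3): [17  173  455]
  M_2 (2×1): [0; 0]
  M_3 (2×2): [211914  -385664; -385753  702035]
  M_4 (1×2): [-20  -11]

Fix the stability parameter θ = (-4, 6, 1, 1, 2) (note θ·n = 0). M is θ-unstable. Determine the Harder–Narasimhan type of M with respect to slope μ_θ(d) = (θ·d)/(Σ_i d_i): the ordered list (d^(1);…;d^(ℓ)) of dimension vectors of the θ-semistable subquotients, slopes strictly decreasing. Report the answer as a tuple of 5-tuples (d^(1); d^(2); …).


Interval decomposition of M: I[1,1]^2, I[1,2], I[3,4], I[3,5].
HN type (ℓ=4): μ^(1)=6; μ^(2)=2; μ^(3)=1; μ^(4)=-4

((0, 1, 0, 0, 0); (0, 0, 0, 0, 1); (0, 0, 2, 2, 0); (3, 0, 0, 0, 0))


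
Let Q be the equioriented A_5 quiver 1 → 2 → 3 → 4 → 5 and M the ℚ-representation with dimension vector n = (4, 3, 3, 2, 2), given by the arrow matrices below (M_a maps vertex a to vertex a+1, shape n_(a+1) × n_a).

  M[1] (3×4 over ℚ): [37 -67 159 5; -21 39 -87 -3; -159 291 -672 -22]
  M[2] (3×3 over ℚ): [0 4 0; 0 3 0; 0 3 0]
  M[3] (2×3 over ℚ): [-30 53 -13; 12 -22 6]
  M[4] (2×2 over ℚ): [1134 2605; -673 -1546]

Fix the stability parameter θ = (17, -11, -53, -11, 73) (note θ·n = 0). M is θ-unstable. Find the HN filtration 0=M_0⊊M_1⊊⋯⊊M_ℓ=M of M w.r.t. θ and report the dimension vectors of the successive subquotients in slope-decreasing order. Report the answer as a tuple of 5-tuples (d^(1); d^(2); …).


Interval decomposition of M: I[1,1], I[1,2]^2, I[1,3], I[3,5]^2.
HN type (ℓ=6): μ^(1)=73; μ^(2)=17; μ^(3)=3; μ^(4)=-11; μ^(5)=-47/3; μ^(6)=-53

((0, 0, 0, 0, 2); (1, 0, 0, 0, 0); (2, 2, 0, 0, 0); (0, 0, 0, 2, 0); (1, 1, 1, 0, 0); (0, 0, 2, 0, 0))


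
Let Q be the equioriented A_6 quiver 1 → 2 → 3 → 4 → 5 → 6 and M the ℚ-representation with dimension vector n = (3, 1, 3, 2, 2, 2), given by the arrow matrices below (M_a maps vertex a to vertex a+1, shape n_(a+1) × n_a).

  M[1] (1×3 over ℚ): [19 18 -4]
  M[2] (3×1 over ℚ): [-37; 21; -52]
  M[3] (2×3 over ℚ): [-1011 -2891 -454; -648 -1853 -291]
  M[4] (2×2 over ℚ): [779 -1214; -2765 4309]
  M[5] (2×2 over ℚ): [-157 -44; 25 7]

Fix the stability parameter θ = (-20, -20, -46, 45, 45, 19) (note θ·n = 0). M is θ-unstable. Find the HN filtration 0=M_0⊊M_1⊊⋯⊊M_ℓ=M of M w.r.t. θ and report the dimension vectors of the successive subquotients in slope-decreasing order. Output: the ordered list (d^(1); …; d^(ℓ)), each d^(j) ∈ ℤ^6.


Interval decomposition of M: I[1,1]^2, I[1,6], I[3,3], I[3,6].
HN type (ℓ=4): μ^(1)=109/3; μ^(2)=-20; μ^(3)=-86/3; μ^(4)=-46

((0, 0, 0, 2, 2, 2); (2, 0, 0, 0, 0, 0); (1, 1, 1, 0, 0, 0); (0, 0, 2, 0, 0, 0))


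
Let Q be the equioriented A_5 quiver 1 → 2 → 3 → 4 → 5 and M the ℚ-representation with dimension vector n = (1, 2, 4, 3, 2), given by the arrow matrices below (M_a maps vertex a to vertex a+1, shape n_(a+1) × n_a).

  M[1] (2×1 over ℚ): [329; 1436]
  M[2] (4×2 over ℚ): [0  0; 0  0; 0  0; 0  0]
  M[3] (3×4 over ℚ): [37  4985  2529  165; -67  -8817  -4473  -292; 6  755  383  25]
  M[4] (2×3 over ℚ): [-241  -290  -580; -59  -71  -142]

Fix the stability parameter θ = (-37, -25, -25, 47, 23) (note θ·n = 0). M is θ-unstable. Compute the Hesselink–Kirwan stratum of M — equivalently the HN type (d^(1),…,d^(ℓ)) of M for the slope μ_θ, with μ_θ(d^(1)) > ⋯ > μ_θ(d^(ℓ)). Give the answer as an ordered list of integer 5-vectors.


Barcode: M ≅ I[1,2], I[2,2], I[3,3], I[3,4], I[3,5]^2. HN layers by μ_θ (4 steps, strictly decreasing):
  μ^(1)=47; μ^(2)=35; μ^(3)=-25; μ^(4)=-37

((0, 0, 0, 1, 0); (0, 0, 0, 2, 2); (0, 2, 4, 0, 0); (1, 0, 0, 0, 0))


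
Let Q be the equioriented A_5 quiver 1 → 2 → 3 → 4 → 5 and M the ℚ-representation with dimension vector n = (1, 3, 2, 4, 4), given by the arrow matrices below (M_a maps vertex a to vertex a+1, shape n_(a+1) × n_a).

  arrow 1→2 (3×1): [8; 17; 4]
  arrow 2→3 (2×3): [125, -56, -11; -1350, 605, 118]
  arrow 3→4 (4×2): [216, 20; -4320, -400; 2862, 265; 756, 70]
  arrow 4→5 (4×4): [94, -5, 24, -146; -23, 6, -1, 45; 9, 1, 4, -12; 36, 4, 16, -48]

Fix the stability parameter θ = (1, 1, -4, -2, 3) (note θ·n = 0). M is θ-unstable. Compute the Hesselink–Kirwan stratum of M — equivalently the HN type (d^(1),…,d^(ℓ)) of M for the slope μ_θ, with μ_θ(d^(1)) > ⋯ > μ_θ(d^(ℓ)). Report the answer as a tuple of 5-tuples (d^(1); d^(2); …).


Interval decomposition of M: I[1,5], I[2,2], I[2,3], I[4,4], I[4,5]^2, I[5,5].
HN type (ℓ=5): μ^(1)=3; μ^(2)=1; μ^(3)=-1; μ^(4)=-3/2; μ^(5)=-2

((0, 0, 0, 0, 4); (0, 1, 0, 0, 0); (1, 1, 1, 1, 0); (0, 1, 1, 0, 0); (0, 0, 0, 3, 0))


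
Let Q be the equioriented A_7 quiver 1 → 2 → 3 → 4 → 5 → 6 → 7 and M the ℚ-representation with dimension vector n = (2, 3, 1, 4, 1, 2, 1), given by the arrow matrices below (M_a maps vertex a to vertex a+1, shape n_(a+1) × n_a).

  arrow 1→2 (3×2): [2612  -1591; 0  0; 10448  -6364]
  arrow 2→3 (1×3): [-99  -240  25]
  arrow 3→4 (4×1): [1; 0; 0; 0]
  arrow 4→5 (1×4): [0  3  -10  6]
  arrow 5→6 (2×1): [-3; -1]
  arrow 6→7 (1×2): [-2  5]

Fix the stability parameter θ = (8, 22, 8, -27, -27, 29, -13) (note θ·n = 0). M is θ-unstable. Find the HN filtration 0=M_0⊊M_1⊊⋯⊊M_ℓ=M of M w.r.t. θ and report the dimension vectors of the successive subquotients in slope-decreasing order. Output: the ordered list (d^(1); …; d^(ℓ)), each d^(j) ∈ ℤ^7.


Interval decomposition of M: I[1,1], I[1,4], I[2,2]^2, I[4,4]^2, I[4,7], I[6,6].
HN type (ℓ=5): μ^(1)=29; μ^(2)=22; μ^(3)=8; μ^(4)=11/4; μ^(5)=-27

((0, 0, 0, 0, 0, 1, 0); (0, 2, 0, 0, 0, 0, 0); (1, 0, 0, 0, 0, 1, 1); (1, 1, 1, 1, 0, 0, 0); (0, 0, 0, 3, 1, 0, 0))


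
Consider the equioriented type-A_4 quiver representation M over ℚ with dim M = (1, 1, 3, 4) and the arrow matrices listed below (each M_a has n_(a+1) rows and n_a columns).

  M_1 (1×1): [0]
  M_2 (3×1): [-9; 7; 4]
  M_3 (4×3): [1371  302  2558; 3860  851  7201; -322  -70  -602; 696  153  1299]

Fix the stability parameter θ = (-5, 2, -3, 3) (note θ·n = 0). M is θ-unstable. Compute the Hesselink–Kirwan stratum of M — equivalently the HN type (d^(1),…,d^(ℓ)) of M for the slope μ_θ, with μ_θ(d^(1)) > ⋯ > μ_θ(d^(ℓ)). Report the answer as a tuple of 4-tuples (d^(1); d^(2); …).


Barcode: M ≅ I[1,1], I[2,4], I[3,3], I[3,4], I[4,4]^2. HN layers by μ_θ (4 steps, strictly decreasing):
  μ^(1)=3; μ^(2)=-1/2; μ^(3)=-3; μ^(4)=-5

((0, 0, 0, 4); (0, 1, 1, 0); (0, 0, 2, 0); (1, 0, 0, 0))


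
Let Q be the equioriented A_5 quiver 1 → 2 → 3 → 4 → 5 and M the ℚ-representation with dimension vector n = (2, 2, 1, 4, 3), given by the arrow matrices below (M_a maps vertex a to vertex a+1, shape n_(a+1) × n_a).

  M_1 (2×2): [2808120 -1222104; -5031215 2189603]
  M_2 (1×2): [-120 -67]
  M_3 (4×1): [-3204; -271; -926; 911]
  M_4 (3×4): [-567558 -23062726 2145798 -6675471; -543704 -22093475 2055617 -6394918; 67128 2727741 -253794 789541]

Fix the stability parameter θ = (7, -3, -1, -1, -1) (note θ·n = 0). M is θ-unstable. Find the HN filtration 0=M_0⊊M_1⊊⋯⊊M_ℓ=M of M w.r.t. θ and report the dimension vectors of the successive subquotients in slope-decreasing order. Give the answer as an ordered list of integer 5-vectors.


Barcode: M ≅ I[1,1], I[1,5], I[2,2], I[4,4], I[4,5]^2. HN layers by μ_θ (4 steps, strictly decreasing):
  μ^(1)=7; μ^(2)=1/5; μ^(3)=-1; μ^(4)=-3

((1, 0, 0, 0, 0); (1, 1, 1, 1, 1); (0, 0, 0, 3, 2); (0, 1, 0, 0, 0))


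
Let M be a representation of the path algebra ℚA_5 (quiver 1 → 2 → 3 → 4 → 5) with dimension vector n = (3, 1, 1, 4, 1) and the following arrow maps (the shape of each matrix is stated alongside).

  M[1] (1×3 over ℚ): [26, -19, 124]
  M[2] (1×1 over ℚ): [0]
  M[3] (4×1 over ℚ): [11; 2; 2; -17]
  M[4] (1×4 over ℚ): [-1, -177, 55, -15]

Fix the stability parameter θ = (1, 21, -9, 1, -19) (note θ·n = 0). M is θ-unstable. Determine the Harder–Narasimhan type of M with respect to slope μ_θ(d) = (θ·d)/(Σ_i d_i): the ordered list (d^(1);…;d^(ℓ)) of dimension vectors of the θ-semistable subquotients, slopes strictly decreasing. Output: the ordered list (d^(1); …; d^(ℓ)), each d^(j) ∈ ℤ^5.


Via rank(M_{q-1}∘⋯∘M_p): M ≅ I[1,1]^2, I[1,2], I[3,4], I[4,4]^2, I[4,5].
μ_θ-semistable layers: μ^(1)=21; μ^(2)=1; μ^(3)=-9

((0, 1, 0, 0, 0); (3, 0, 0, 3, 0); (0, 0, 1, 1, 1))


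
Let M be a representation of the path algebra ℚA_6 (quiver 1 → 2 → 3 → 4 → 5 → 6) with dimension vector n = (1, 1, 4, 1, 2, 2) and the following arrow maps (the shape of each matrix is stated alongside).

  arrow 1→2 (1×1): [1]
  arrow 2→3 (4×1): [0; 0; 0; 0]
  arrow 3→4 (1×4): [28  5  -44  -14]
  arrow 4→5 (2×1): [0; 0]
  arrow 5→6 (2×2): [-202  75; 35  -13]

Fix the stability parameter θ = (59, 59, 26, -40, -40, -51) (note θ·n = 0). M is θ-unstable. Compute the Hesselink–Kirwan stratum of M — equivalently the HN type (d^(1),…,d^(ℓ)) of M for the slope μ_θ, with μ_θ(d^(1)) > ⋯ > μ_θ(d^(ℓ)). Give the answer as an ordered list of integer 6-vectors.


Interval decomposition of M: I[1,2], I[3,3]^3, I[3,4], I[5,6]^2.
HN type (ℓ=4): μ^(1)=59; μ^(2)=26; μ^(3)=-7; μ^(4)=-91/2

((1, 1, 0, 0, 0, 0); (0, 0, 3, 0, 0, 0); (0, 0, 1, 1, 0, 0); (0, 0, 0, 0, 2, 2))


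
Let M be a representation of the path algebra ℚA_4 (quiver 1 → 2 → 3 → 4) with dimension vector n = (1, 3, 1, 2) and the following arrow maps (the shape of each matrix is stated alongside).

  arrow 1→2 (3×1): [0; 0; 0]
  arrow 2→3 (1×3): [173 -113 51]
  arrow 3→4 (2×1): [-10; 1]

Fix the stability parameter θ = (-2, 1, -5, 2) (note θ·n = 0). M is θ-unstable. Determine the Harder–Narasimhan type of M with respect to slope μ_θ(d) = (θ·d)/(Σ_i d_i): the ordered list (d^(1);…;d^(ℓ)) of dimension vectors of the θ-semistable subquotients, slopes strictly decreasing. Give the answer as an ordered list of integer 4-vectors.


Barcode: M ≅ I[1,1], I[2,2]^2, I[2,4], I[4,4]. HN layers by μ_θ (3 steps, strictly decreasing):
  μ^(1)=2; μ^(2)=1; μ^(3)=-2

((0, 0, 0, 2); (0, 2, 0, 0); (1, 1, 1, 0))


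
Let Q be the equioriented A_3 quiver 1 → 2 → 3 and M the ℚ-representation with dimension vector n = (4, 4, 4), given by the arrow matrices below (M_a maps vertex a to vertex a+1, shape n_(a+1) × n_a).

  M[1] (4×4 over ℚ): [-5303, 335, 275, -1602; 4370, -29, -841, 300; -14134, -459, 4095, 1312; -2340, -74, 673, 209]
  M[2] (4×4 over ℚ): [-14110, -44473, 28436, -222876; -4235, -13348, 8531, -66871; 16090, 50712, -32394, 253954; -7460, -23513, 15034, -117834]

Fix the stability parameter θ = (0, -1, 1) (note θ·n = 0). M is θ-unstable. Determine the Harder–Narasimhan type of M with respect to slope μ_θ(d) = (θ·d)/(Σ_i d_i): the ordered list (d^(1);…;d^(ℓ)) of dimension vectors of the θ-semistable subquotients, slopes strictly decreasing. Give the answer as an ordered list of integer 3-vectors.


Via rank(M_{q-1}∘⋯∘M_p): M ≅ I[1,2]^2, I[1,3]^2, I[3,3]^2.
μ_θ-semistable layers: μ^(1)=1; μ^(2)=-1/2

((0, 0, 4); (4, 4, 0))


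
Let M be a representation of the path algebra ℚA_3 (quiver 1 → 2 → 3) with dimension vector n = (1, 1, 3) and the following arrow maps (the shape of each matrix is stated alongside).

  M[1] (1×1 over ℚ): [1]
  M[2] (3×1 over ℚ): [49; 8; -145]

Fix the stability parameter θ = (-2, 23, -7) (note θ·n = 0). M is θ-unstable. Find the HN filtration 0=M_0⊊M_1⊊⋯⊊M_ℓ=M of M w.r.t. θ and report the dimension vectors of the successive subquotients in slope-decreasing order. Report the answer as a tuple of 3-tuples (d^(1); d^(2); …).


Via rank(M_{q-1}∘⋯∘M_p): M ≅ I[1,3], I[3,3]^2.
μ_θ-semistable layers: μ^(1)=8; μ^(2)=-2; μ^(3)=-7

((0, 1, 1); (1, 0, 0); (0, 0, 2))


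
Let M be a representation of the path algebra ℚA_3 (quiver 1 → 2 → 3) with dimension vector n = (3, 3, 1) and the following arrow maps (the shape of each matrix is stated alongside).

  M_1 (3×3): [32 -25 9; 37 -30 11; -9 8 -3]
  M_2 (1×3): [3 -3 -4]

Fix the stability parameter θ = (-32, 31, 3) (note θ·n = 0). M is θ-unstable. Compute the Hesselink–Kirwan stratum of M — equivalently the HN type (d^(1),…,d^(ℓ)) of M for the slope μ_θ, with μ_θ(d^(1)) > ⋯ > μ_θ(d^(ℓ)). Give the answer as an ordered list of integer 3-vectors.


Barcode: M ≅ I[1,2]^2, I[1,3]. HN layers by μ_θ (3 steps, strictly decreasing):
  μ^(1)=31; μ^(2)=17; μ^(3)=-32

((0, 2, 0); (0, 1, 1); (3, 0, 0))


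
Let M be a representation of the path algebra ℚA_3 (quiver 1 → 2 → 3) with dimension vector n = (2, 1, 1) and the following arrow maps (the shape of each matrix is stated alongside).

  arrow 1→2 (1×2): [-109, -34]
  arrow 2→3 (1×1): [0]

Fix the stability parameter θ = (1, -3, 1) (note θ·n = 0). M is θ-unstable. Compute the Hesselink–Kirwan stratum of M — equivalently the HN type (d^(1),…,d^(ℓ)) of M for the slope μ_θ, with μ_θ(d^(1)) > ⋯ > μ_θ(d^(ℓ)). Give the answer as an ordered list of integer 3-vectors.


Via rank(M_{q-1}∘⋯∘M_p): M ≅ I[1,1], I[1,2], I[3,3].
μ_θ-semistable layers: μ^(1)=1; μ^(2)=-1

((1, 0, 1); (1, 1, 0))


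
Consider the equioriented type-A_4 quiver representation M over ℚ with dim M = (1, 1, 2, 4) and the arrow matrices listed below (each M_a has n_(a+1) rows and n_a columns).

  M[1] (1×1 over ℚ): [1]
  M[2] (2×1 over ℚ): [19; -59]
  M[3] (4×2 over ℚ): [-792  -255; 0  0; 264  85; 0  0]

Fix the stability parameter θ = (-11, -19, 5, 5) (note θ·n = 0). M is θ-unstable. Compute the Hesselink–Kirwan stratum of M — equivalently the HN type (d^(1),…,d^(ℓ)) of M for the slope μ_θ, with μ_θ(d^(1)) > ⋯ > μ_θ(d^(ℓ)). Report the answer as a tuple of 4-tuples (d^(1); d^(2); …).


Via rank(M_{q-1}∘⋯∘M_p): M ≅ I[1,4], I[3,3], I[4,4]^3.
μ_θ-semistable layers: μ^(1)=5; μ^(2)=-15

((0, 0, 2, 4); (1, 1, 0, 0))


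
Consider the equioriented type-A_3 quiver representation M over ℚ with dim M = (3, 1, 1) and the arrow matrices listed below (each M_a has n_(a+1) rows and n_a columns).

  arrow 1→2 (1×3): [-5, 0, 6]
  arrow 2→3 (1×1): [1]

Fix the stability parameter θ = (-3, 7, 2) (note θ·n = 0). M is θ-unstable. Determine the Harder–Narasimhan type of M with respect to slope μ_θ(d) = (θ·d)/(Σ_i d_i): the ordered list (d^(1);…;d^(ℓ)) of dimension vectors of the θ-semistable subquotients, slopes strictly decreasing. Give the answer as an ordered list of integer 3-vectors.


Interval decomposition of M: I[1,1]^2, I[1,3].
HN type (ℓ=2): μ^(1)=9/2; μ^(2)=-3

((0, 1, 1); (3, 0, 0))


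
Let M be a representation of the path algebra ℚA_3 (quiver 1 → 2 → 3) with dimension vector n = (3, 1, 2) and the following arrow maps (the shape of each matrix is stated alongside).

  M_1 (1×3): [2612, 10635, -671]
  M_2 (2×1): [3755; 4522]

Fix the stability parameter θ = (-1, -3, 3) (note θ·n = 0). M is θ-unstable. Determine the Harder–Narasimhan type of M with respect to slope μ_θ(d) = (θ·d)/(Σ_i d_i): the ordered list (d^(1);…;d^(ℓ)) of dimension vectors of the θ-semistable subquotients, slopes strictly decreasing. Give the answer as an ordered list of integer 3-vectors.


Via rank(M_{q-1}∘⋯∘M_p): M ≅ I[1,1]^2, I[1,3], I[3,3].
μ_θ-semistable layers: μ^(1)=3; μ^(2)=-1; μ^(3)=-2

((0, 0, 2); (2, 0, 0); (1, 1, 0))


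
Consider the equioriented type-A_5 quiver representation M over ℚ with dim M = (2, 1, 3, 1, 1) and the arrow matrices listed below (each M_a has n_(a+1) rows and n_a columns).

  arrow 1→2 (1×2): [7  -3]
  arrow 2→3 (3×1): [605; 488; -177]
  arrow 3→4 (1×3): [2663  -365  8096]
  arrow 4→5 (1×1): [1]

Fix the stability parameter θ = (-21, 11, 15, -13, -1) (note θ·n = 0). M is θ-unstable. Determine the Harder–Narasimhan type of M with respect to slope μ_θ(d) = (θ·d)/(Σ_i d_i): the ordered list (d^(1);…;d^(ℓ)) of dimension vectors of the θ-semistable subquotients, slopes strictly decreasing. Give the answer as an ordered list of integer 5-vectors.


Barcode: M ≅ I[1,1], I[1,5], I[3,3]^2. HN layers by μ_θ (3 steps, strictly decreasing):
  μ^(1)=15; μ^(2)=3; μ^(3)=-21

((0, 0, 2, 0, 0); (0, 1, 1, 1, 1); (2, 0, 0, 0, 0))


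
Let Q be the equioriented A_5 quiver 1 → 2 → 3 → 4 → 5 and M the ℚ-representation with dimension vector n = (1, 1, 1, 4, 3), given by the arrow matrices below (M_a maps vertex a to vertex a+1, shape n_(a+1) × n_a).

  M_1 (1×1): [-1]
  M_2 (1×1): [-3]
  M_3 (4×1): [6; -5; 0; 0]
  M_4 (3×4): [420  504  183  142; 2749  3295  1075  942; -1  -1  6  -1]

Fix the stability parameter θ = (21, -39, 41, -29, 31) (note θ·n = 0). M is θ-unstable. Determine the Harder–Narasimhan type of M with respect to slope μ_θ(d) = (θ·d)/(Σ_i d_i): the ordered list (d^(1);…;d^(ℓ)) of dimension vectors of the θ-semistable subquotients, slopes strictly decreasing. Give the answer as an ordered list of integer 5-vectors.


Barcode: M ≅ I[1,5], I[4,4], I[4,5]^2. HN layers by μ_θ (4 steps, strictly decreasing):
  μ^(1)=31; μ^(2)=6; μ^(3)=-9; μ^(4)=-29

((0, 0, 0, 0, 3); (0, 0, 1, 1, 0); (1, 1, 0, 0, 0); (0, 0, 0, 3, 0))


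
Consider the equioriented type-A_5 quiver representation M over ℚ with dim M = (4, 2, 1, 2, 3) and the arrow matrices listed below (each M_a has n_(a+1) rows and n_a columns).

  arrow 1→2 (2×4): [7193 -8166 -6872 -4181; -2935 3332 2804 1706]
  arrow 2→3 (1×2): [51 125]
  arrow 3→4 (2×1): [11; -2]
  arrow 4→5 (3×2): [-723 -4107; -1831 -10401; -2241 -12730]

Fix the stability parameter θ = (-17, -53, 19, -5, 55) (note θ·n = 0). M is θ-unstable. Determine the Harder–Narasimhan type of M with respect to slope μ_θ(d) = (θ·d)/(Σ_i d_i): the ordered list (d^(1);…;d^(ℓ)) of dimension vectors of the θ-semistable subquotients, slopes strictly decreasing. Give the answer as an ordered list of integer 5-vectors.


Barcode: M ≅ I[1,1]^2, I[1,2], I[1,5], I[4,5], I[5,5]. HN layers by μ_θ (5 steps, strictly decreasing):
  μ^(1)=55; μ^(2)=7; μ^(3)=-5; μ^(4)=-17; μ^(5)=-35

((0, 0, 0, 0, 3); (0, 0, 1, 1, 0); (0, 0, 0, 1, 0); (2, 0, 0, 0, 0); (2, 2, 0, 0, 0))


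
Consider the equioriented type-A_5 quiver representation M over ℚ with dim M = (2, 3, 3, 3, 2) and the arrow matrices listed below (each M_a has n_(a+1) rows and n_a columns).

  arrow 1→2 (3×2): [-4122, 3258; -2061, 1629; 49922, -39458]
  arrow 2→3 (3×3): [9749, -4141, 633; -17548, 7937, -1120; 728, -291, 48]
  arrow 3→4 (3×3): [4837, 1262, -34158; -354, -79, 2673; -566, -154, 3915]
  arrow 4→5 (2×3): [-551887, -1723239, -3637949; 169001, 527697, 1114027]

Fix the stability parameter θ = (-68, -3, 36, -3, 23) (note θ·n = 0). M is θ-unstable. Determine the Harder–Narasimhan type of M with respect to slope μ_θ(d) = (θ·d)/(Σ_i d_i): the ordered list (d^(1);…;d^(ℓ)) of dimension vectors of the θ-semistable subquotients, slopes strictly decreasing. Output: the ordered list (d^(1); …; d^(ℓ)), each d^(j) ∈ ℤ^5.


Interval decomposition of M: I[1,1], I[1,4], I[2,4], I[2,5], I[5,5].
HN type (ℓ=4): μ^(1)=23; μ^(2)=33/2; μ^(3)=-3; μ^(4)=-68

((0, 0, 0, 0, 2); (0, 0, 3, 3, 0); (0, 3, 0, 0, 0); (2, 0, 0, 0, 0))


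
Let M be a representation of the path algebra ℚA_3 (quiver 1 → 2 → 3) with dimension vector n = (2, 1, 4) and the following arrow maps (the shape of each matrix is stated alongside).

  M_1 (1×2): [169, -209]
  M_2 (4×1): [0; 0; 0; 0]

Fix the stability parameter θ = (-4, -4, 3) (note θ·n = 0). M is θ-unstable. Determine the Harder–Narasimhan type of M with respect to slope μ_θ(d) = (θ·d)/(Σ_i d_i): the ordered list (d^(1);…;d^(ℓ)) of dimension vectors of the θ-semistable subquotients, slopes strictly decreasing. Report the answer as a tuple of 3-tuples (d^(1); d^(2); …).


Barcode: M ≅ I[1,1], I[1,2], I[3,3]^4. HN layers by μ_θ (2 steps, strictly decreasing):
  μ^(1)=3; μ^(2)=-4

((0, 0, 4); (2, 1, 0))


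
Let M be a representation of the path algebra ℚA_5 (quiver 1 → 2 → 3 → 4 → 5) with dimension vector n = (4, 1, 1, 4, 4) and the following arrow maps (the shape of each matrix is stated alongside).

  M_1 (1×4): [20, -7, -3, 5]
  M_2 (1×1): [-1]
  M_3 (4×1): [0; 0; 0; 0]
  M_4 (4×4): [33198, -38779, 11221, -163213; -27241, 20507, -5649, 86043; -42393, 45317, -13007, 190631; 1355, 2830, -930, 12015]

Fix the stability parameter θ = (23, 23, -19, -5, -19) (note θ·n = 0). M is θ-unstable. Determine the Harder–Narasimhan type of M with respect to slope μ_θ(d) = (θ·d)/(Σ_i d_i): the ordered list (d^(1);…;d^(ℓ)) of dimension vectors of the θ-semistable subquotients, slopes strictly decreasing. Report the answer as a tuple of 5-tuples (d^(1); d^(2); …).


Via rank(M_{q-1}∘⋯∘M_p): M ≅ I[1,1]^3, I[1,3], I[4,4], I[4,5]^3, I[5,5].
μ_θ-semistable layers: μ^(1)=23; μ^(2)=9; μ^(3)=-5; μ^(4)=-12; μ^(5)=-19

((3, 0, 0, 0, 0); (1, 1, 1, 0, 0); (0, 0, 0, 1, 0); (0, 0, 0, 3, 3); (0, 0, 0, 0, 1))


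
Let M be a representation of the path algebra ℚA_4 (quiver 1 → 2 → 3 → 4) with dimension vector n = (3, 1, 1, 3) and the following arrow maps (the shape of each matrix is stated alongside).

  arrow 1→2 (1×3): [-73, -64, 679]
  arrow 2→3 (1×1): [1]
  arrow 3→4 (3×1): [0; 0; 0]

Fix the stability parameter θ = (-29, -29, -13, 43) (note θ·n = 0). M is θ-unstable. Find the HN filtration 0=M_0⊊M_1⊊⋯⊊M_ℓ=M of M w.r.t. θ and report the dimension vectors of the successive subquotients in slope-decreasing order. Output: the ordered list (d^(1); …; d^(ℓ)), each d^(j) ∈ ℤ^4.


Barcode: M ≅ I[1,1]^2, I[1,3], I[4,4]^3. HN layers by μ_θ (3 steps, strictly decreasing):
  μ^(1)=43; μ^(2)=-13; μ^(3)=-29

((0, 0, 0, 3); (0, 0, 1, 0); (3, 1, 0, 0))


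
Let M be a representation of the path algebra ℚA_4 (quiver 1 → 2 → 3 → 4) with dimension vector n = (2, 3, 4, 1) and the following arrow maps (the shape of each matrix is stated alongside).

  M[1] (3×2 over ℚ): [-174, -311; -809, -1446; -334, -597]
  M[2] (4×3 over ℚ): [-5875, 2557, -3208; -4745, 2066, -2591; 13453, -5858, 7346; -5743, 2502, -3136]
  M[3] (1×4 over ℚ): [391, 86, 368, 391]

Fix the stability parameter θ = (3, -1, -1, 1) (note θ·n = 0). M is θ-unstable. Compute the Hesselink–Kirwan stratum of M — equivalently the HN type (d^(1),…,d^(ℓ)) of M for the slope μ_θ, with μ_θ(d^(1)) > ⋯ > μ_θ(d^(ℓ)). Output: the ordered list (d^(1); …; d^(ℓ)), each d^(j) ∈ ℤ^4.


Interval decomposition of M: I[1,3], I[1,4], I[2,3], I[3,3].
HN type (ℓ=3): μ^(1)=1; μ^(2)=1/3; μ^(3)=-1

((0, 0, 0, 1); (2, 2, 2, 0); (0, 1, 2, 0))


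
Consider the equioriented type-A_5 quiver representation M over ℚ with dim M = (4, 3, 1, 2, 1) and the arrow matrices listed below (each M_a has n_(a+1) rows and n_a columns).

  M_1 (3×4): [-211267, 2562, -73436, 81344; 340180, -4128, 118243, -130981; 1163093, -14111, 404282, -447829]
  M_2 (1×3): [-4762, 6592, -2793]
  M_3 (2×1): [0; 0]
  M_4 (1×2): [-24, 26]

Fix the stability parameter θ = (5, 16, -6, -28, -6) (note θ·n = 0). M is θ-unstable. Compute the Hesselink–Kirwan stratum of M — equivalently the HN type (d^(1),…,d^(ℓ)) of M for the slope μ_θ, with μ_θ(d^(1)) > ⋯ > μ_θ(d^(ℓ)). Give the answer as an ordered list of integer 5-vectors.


Interval decomposition of M: I[1,1], I[1,2]^2, I[1,3], I[4,4], I[4,5].
HN type (ℓ=4): μ^(1)=16; μ^(2)=5; μ^(3)=-6; μ^(4)=-28

((0, 2, 0, 0, 0); (4, 1, 1, 0, 0); (0, 0, 0, 0, 1); (0, 0, 0, 2, 0))


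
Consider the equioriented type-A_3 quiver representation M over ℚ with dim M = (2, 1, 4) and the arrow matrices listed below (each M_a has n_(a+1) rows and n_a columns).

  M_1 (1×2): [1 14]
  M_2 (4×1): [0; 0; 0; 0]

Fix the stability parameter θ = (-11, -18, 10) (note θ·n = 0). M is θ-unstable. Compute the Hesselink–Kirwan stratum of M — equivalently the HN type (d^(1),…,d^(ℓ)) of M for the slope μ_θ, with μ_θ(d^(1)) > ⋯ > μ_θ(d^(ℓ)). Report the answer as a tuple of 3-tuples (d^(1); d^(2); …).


Barcode: M ≅ I[1,1], I[1,2], I[3,3]^4. HN layers by μ_θ (3 steps, strictly decreasing):
  μ^(1)=10; μ^(2)=-11; μ^(3)=-29/2

((0, 0, 4); (1, 0, 0); (1, 1, 0))


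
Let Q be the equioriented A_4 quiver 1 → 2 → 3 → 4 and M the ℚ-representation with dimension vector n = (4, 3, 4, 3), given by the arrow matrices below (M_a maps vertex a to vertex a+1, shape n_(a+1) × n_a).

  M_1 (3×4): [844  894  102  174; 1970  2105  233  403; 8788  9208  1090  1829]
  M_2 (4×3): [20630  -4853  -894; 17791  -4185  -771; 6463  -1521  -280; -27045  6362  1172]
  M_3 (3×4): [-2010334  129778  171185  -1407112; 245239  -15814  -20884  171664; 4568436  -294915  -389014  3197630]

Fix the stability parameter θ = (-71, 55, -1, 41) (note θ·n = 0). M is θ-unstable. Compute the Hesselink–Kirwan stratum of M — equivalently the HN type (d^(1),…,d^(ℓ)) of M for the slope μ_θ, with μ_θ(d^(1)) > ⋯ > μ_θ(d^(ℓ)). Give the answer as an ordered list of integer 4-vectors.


Interval decomposition of M: I[1,1]^2, I[1,4]^2, I[2,4], I[3,3].
HN type (ℓ=4): μ^(1)=41; μ^(2)=27; μ^(3)=-1; μ^(4)=-71

((0, 0, 0, 3); (0, 3, 3, 0); (0, 0, 1, 0); (4, 0, 0, 0))


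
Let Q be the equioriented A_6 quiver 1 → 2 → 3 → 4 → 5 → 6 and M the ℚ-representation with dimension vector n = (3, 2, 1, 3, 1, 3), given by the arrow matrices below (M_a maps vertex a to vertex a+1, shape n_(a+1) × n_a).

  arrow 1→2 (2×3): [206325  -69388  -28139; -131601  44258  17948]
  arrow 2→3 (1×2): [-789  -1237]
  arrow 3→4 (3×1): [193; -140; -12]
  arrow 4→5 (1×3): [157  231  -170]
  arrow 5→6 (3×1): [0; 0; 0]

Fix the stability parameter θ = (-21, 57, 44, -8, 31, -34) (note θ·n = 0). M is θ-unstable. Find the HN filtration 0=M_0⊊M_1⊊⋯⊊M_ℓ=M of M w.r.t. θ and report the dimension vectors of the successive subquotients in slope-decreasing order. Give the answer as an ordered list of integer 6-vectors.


Barcode: M ≅ I[1,1], I[1,2], I[1,5], I[4,4]^2, I[6,6]^3. HN layers by μ_θ (5 steps, strictly decreasing):
  μ^(1)=57; μ^(2)=31; μ^(3)=-8; μ^(4)=-21; μ^(5)=-34

((0, 1, 0, 0, 0, 0); (0, 1, 1, 1, 1, 0); (0, 0, 0, 2, 0, 0); (3, 0, 0, 0, 0, 0); (0, 0, 0, 0, 0, 3))


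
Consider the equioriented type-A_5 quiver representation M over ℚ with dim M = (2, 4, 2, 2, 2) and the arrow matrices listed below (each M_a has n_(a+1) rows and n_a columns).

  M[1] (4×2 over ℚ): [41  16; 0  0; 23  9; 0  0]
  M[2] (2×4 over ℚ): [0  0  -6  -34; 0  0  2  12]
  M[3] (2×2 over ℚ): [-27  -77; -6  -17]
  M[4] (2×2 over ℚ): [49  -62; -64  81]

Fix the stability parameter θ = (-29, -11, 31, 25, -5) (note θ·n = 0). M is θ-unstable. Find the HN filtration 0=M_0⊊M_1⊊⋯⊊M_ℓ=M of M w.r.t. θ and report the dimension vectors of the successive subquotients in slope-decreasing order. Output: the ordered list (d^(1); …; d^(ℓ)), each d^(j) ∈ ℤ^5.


Via rank(M_{q-1}∘⋯∘M_p): M ≅ I[1,2], I[1,5], I[2,2], I[2,5].
μ_θ-semistable layers: μ^(1)=17; μ^(2)=-11; μ^(3)=-29

((0, 0, 2, 2, 2); (0, 4, 0, 0, 0); (2, 0, 0, 0, 0))


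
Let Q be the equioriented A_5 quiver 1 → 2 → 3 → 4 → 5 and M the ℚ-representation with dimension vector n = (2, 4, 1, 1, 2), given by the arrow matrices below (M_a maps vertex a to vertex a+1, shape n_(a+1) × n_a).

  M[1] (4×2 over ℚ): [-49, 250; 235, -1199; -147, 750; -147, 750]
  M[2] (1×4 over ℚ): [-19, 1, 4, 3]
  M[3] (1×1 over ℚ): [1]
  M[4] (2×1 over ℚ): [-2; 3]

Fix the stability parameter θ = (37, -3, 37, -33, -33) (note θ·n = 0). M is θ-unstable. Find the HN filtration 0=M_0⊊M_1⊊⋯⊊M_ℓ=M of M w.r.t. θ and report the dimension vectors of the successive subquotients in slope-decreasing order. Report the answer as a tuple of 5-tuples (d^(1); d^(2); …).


Barcode: M ≅ I[1,2], I[1,5], I[2,2]^2, I[5,5]. HN layers by μ_θ (4 steps, strictly decreasing):
  μ^(1)=17; μ^(2)=1; μ^(3)=-3; μ^(4)=-33

((1, 1, 0, 0, 0); (1, 1, 1, 1, 1); (0, 2, 0, 0, 0); (0, 0, 0, 0, 1))


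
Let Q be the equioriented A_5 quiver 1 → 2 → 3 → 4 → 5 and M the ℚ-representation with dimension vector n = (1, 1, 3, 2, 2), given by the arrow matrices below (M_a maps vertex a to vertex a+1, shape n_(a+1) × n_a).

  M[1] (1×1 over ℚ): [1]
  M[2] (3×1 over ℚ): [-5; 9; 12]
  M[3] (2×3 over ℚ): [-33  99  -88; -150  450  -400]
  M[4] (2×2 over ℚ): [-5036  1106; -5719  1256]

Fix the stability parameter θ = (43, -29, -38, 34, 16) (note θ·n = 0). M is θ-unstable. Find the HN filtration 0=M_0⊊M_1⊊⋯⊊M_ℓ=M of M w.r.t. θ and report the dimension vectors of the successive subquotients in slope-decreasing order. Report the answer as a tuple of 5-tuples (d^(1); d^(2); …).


Barcode: M ≅ I[1,3], I[3,3], I[3,5], I[4,5]. HN layers by μ_θ (3 steps, strictly decreasing):
  μ^(1)=25; μ^(2)=-8; μ^(3)=-38

((0, 0, 0, 2, 2); (1, 1, 1, 0, 0); (0, 0, 2, 0, 0))


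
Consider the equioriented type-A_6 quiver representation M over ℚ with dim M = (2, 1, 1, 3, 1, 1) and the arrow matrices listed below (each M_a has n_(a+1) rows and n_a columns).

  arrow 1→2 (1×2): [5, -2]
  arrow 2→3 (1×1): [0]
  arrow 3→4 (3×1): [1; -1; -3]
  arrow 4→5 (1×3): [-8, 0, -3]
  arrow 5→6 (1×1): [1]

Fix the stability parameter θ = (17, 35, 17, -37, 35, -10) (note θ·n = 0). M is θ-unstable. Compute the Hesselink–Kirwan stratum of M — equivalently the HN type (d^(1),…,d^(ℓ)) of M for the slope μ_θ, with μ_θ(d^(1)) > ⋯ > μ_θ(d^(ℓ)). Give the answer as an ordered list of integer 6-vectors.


Via rank(M_{q-1}∘⋯∘M_p): M ≅ I[1,1], I[1,2], I[3,6], I[4,4]^2.
μ_θ-semistable layers: μ^(1)=35; μ^(2)=17; μ^(3)=25/2; μ^(4)=-10; μ^(5)=-37

((0, 1, 0, 0, 0, 0); (2, 0, 0, 0, 0, 0); (0, 0, 0, 0, 1, 1); (0, 0, 1, 1, 0, 0); (0, 0, 0, 2, 0, 0))
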